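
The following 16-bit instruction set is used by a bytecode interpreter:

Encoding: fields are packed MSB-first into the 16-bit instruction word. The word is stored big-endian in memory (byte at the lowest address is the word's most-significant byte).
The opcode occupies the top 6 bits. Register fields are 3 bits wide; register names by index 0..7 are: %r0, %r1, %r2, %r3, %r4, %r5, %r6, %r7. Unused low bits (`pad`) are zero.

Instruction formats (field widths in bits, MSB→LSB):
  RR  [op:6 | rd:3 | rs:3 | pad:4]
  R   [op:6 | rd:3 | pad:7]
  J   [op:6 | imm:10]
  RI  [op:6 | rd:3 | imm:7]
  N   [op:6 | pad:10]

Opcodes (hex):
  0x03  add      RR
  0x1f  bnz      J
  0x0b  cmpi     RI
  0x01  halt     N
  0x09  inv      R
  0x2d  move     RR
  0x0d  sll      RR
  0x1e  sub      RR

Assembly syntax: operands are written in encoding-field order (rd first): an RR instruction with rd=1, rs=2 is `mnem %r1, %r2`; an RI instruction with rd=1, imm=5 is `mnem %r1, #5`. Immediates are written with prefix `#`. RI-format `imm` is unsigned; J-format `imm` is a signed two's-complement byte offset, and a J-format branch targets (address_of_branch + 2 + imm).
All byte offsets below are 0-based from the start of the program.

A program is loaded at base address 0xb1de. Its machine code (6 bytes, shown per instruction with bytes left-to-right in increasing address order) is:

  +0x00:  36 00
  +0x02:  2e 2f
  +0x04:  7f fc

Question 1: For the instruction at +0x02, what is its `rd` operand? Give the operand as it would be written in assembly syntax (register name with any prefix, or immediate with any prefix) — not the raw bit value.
[02] 2e 2f → 0x2e2f
  opcode bits[15:10]=0xb: cmpi/RI
  [9:7] rd=4 = %r4
  [6:0] imm=47 = #47

%r4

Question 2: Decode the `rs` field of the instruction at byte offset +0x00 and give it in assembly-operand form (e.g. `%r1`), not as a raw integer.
%r0

off 0x00: read 36 00 as big → 0x3600
  op=0x3600>>10=0xd ⇒ sll (RR)
  rd: (w>>7)&0x7=0x4 → %r4
  rs: (w>>4)&0x7=0x0 → %r0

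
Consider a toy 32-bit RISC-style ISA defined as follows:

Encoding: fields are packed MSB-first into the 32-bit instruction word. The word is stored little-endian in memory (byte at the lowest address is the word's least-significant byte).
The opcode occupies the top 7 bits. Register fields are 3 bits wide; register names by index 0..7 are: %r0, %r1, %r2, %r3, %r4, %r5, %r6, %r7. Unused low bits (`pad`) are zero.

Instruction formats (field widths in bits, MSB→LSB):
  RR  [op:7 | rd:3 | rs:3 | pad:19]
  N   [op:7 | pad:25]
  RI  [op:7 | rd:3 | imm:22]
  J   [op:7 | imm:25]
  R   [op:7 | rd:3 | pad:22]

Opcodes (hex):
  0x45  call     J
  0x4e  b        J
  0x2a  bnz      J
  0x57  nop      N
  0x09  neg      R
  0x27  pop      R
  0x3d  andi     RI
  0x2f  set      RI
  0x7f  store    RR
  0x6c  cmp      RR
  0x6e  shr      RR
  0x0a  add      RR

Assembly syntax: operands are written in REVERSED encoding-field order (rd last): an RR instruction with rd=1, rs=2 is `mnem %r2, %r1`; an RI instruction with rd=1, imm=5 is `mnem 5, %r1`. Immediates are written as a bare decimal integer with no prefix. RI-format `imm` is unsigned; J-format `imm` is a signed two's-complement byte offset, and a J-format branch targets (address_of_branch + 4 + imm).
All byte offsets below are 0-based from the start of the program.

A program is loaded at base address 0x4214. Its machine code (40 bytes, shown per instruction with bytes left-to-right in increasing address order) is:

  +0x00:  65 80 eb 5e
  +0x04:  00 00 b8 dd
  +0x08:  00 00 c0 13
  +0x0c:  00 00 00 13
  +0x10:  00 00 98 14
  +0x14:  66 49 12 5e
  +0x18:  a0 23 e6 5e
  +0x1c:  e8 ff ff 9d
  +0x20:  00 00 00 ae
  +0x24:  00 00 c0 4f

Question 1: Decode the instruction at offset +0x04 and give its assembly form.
+0x04: 00 00 b8 dd ⇒ word 0xddb80000 (little)
  opcode bits[31:25]=0x6e: shr/RR
  rd@[24:22]=0x6 ⇒ %r6
  rs@[21:19]=0x7 ⇒ %r7

shr %r7, %r6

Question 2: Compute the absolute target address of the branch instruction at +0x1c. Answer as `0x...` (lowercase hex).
@+1c  little-endian(e8 ff ff 9d) = 0x9dffffe8
  op=0x9dffffe8>>25=0x4e ⇒ b (J)
  [24:0] imm=33554408 (s25→-24) = -24
  target = base 0x4214 + off 0x1c + 4 + imm -24 = 0x421c

0x421c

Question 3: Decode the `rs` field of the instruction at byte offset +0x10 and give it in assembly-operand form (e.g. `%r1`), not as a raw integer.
[10] 00 00 98 14 → 0x14980000
  op=0x14980000>>25=0xa ⇒ add (RR)
  rd@[24:22]=0x2 ⇒ %r2
  rs@[21:19]=0x3 ⇒ %r3

%r3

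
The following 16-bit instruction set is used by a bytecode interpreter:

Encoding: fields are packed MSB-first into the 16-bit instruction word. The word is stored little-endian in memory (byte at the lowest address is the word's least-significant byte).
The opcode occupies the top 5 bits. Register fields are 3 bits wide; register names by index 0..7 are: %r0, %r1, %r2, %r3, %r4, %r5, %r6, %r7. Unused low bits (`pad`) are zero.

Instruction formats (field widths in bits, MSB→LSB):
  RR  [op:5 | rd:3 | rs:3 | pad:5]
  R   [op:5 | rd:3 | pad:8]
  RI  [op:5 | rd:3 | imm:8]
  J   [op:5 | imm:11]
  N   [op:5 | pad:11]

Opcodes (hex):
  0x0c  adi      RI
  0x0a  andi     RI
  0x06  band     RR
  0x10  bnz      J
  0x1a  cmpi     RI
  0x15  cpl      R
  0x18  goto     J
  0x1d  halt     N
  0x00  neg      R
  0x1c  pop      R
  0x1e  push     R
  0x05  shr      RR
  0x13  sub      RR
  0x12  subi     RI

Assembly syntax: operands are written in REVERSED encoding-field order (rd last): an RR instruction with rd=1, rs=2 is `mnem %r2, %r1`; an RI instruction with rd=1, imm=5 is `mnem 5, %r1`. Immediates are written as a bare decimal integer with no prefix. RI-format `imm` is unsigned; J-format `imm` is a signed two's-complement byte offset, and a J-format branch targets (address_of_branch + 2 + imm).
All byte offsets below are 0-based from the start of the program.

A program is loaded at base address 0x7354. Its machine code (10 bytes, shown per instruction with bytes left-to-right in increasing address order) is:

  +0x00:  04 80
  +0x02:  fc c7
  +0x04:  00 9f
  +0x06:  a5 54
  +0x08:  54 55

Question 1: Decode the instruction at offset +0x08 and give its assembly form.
off 0x08: read 54 55 as little → 0x5554
  top 5b → 0xa → andi [RI]
  rd: (w>>8)&0x7=0x5 → %r5
  imm: (w>>0)&0xff=0x54 → 84

andi 84, %r5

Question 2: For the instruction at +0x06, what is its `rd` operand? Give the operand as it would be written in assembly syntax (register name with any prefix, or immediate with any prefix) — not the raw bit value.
%r4

[06] a5 54 → 0x54a5
  top 5b → 0xa → andi [RI]
  [10:8] rd=4 = %r4
  [7:0] imm=165 = 165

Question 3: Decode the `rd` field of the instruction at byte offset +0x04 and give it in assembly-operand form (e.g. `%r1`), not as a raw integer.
@+04  little-endian(00 9f) = 0x9f00
  opcode bits[15:11]=0x13: sub/RR
  rd: (w>>8)&0x7=0x7 → %r7
  rs: (w>>5)&0x7=0x0 → %r0

%r7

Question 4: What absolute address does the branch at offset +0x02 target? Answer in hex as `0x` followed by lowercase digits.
0x7354

[02] fc c7 → 0xc7fc
  top 5b → 0x18 → goto [J]
  imm: (w>>0)&0x7ff=0x7fc (s11→-4) → -4
  target = base 0x7354 + off 0x02 + 2 + imm -4 = 0x7354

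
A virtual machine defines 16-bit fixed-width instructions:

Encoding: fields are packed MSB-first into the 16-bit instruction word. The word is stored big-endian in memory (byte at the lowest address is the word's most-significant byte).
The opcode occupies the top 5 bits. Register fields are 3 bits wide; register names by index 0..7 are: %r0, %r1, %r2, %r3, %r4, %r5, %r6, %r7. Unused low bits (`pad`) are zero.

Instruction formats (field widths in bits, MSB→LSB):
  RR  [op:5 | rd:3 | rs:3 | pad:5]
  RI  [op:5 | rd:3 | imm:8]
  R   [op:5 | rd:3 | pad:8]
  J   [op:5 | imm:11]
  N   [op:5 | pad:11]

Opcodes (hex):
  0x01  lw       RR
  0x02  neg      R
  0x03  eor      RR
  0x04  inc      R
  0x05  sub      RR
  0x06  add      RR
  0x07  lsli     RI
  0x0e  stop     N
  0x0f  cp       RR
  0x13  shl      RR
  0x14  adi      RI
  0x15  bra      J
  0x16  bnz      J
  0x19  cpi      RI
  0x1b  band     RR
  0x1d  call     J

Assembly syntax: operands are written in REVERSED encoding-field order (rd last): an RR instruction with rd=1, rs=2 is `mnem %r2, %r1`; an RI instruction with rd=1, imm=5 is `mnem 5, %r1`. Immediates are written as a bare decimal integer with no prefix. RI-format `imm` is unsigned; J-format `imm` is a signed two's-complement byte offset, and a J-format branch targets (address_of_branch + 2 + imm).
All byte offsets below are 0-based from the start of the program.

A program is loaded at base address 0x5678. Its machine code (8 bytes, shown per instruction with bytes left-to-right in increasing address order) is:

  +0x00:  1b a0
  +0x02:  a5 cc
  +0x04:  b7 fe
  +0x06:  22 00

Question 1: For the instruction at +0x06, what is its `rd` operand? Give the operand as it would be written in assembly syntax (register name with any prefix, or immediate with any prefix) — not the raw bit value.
%r2

off 0x06: read 22 00 as big → 0x2200
  top 5b → 0x4 → inc [R]
  rd: (w>>8)&0x7=0x2 → %r2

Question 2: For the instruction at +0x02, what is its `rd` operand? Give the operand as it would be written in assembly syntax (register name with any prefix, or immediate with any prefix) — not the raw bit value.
%r5

[02] a5 cc → 0xa5cc
  opcode bits[15:11]=0x14: adi/RI
  [10:8] rd=5 = %r5
  [7:0] imm=204 = 204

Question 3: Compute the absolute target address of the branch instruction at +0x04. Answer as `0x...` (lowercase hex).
+0x04: b7 fe ⇒ word 0xb7fe (big)
  top 5b → 0x16 → bnz [J]
  [10:0] imm=2046 (s11→-2) = -2
  target = base 0x5678 + off 0x04 + 2 + imm -2 = 0x567c

0x567c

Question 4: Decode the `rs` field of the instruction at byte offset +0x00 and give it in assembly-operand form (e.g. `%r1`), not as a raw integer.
%r5

[00] 1b a0 → 0x1ba0
  top 5b → 0x3 → eor [RR]
  [10:8] rd=3 = %r3
  [7:5] rs=5 = %r5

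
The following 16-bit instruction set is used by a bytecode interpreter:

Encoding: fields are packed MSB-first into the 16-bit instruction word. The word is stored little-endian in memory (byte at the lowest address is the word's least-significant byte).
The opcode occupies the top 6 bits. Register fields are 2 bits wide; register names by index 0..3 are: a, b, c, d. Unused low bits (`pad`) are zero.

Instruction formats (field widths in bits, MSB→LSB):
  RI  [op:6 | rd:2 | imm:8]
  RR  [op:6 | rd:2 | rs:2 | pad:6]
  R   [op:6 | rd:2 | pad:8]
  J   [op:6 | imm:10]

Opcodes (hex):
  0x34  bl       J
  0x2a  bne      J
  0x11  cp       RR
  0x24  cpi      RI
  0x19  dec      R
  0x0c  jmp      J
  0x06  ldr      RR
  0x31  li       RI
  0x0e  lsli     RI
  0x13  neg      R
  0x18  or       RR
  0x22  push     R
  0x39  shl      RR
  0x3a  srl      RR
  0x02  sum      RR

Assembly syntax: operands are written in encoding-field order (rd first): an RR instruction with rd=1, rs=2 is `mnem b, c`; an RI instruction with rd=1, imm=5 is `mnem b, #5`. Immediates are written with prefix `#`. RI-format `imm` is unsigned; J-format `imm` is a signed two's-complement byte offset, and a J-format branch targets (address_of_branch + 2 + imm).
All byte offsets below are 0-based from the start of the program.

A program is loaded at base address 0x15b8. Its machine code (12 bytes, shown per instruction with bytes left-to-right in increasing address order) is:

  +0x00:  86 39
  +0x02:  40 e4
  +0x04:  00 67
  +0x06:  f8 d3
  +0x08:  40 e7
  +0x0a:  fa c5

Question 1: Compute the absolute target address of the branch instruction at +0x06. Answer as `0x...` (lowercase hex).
@+06  little-endian(f8 d3) = 0xd3f8
  opcode bits[15:10]=0x34: bl/J
  imm: (w>>0)&0x3ff=0x3f8 (s10→-8) → #-8
  target = base 0x15b8 + off 0x06 + 2 + imm -8 = 0x15b8

0x15b8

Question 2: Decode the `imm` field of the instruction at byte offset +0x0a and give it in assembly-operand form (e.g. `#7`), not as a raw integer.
#250

+0x0a: fa c5 ⇒ word 0xc5fa (little)
  opcode bits[15:10]=0x31: li/RI
  rd: (w>>8)&0x3=0x1 → b
  imm: (w>>0)&0xff=0xfa → #250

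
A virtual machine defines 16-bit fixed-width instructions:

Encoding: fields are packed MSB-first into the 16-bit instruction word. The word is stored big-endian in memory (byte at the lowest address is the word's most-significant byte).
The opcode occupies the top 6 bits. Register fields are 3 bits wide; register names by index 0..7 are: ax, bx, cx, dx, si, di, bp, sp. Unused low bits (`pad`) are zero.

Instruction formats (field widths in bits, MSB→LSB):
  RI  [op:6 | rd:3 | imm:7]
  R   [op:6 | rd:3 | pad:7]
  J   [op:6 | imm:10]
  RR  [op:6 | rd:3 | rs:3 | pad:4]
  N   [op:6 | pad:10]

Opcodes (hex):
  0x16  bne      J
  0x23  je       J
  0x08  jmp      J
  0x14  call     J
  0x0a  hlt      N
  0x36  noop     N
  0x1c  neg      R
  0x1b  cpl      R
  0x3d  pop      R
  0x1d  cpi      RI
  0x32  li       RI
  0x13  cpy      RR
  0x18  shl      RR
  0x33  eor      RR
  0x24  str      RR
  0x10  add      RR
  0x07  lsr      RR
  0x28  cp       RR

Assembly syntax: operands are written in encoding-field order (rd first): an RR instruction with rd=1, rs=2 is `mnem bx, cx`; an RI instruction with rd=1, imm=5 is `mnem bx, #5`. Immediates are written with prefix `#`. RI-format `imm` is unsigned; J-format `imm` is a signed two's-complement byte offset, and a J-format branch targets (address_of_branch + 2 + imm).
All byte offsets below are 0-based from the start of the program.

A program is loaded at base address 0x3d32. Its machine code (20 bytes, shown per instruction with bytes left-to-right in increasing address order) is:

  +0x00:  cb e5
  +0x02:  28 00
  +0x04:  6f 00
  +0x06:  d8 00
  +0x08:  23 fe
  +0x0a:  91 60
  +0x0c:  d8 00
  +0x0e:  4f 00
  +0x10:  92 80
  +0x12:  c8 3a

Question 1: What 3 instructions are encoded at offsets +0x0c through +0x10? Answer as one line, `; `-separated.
@+0c  big-endian(d8 00) = 0xd800
  opcode bits[15:10]=0x36: noop/N
@+0e  big-endian(4f 00) = 0x4f00
  opcode bits[15:10]=0x13: cpy/RR
  rd@[9:7]=0x6 ⇒ bp
  rs@[6:4]=0x0 ⇒ ax
@+10  big-endian(92 80) = 0x9280
  opcode bits[15:10]=0x24: str/RR
  rd@[9:7]=0x5 ⇒ di
  rs@[6:4]=0x0 ⇒ ax

noop; cpy bp, ax; str di, ax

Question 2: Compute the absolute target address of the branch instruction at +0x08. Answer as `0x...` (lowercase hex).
off 0x08: read 23 fe as big → 0x23fe
  opcode bits[15:10]=0x8: jmp/J
  imm: (w>>0)&0x3ff=0x3fe (s10→-2) → #-2
  target = base 0x3d32 + off 0x08 + 2 + imm -2 = 0x3d3a

0x3d3a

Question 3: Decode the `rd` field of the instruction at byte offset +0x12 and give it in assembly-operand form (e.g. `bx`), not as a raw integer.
ax

[12] c8 3a → 0xc83a
  opcode bits[15:10]=0x32: li/RI
  rd@[9:7]=0x0 ⇒ ax
  imm@[6:0]=0x3a ⇒ #58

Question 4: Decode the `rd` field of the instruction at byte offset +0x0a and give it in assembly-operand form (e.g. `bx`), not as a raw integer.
cx

[0a] 91 60 → 0x9160
  top 6b → 0x24 → str [RR]
  [9:7] rd=2 = cx
  [6:4] rs=6 = bp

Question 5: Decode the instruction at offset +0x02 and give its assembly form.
+0x02: 28 00 ⇒ word 0x2800 (big)
  op=0x2800>>10=0xa ⇒ hlt (N)

hlt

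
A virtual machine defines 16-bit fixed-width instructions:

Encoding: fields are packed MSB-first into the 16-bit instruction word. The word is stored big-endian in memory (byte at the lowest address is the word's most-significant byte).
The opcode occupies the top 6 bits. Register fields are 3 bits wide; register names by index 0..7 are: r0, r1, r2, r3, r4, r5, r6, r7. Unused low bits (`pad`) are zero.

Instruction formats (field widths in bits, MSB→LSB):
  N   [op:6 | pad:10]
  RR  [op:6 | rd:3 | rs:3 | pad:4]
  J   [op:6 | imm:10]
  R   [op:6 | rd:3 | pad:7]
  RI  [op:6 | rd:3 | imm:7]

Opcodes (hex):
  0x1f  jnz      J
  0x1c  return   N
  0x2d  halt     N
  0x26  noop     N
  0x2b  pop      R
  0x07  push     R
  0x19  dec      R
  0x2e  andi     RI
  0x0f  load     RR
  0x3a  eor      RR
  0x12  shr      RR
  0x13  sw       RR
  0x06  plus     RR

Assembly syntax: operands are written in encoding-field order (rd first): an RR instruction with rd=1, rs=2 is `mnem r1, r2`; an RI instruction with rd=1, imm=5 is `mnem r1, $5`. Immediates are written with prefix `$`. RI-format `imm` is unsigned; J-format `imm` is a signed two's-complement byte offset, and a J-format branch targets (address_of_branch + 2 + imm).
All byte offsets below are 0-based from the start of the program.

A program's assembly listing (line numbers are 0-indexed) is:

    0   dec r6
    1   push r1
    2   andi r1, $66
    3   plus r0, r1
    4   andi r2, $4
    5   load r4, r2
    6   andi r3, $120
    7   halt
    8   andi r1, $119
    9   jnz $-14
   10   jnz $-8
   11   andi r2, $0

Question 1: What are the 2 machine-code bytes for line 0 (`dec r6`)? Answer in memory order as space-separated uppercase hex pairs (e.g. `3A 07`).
line 0 (dec): pack op=0x19:6|rd=6:3|pad=0:7 = 0x6700; big→ 67 00

67 00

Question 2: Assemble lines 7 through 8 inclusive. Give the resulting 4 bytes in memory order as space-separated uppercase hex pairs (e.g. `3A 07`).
B4 00 B8 F7

L7: halt op=0x2d:6|pad=0:10 ⇒ 0xb400 ⇒ big b4 00
L8: andi op=0x2e:6|rd=1:3|imm=119:7 ⇒ 0xb8f7 ⇒ big b8 f7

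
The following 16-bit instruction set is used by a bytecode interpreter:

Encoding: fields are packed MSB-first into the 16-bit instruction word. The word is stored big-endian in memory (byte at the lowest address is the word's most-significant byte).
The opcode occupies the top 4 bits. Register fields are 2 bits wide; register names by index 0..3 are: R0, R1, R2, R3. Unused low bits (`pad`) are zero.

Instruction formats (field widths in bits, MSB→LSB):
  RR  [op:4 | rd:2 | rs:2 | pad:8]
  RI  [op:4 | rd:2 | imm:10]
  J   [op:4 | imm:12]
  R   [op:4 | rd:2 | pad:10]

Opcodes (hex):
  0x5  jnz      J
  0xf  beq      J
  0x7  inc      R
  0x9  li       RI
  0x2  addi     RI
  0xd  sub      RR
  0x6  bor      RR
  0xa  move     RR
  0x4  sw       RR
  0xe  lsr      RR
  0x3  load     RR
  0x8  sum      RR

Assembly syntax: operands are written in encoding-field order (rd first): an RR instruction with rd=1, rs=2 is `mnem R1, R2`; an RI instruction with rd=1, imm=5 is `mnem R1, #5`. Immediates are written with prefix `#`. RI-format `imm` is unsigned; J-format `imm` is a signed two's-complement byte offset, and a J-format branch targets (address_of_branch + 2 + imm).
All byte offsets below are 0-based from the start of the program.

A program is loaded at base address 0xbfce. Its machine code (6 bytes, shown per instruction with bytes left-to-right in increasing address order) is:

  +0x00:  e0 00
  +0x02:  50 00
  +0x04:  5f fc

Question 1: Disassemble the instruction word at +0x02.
jnz #0

[02] 50 00 → 0x5000
  op=0x5000>>12=0x5 ⇒ jnz (J)
  [11:0] imm=0 = #0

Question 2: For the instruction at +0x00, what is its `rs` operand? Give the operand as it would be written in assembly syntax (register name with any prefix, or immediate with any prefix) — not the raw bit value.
R0

off 0x00: read e0 00 as big → 0xe000
  opcode bits[15:12]=0xe: lsr/RR
  rd@[11:10]=0x0 ⇒ R0
  rs@[9:8]=0x0 ⇒ R0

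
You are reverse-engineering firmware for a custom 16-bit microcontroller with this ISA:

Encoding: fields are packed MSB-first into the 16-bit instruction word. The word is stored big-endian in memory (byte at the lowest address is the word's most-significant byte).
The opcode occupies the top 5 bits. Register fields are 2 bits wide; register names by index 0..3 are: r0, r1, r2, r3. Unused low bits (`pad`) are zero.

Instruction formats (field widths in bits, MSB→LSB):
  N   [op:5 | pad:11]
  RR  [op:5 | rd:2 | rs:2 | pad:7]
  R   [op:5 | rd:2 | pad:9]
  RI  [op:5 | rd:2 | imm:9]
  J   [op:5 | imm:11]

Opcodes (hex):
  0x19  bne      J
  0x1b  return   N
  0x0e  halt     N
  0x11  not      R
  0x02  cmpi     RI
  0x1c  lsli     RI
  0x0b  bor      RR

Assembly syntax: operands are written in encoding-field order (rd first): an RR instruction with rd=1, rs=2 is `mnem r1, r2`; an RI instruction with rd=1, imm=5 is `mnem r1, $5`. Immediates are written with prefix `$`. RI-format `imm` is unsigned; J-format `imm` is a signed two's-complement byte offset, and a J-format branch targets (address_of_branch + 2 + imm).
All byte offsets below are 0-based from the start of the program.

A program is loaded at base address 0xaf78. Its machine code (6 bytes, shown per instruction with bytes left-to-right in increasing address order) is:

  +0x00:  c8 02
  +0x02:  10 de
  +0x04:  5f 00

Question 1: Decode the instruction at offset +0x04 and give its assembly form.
+0x04: 5f 00 ⇒ word 0x5f00 (big)
  opcode bits[15:11]=0xb: bor/RR
  rd@[10:9]=0x3 ⇒ r3
  rs@[8:7]=0x2 ⇒ r2

bor r3, r2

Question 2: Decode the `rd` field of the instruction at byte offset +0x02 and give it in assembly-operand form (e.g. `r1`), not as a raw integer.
r0

[02] 10 de → 0x10de
  top 5b → 0x2 → cmpi [RI]
  [10:9] rd=0 = r0
  [8:0] imm=222 = $222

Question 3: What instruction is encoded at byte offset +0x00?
+0x00: c8 02 ⇒ word 0xc802 (big)
  top 5b → 0x19 → bne [J]
  imm@[10:0]=0x2 ⇒ $2

bne $2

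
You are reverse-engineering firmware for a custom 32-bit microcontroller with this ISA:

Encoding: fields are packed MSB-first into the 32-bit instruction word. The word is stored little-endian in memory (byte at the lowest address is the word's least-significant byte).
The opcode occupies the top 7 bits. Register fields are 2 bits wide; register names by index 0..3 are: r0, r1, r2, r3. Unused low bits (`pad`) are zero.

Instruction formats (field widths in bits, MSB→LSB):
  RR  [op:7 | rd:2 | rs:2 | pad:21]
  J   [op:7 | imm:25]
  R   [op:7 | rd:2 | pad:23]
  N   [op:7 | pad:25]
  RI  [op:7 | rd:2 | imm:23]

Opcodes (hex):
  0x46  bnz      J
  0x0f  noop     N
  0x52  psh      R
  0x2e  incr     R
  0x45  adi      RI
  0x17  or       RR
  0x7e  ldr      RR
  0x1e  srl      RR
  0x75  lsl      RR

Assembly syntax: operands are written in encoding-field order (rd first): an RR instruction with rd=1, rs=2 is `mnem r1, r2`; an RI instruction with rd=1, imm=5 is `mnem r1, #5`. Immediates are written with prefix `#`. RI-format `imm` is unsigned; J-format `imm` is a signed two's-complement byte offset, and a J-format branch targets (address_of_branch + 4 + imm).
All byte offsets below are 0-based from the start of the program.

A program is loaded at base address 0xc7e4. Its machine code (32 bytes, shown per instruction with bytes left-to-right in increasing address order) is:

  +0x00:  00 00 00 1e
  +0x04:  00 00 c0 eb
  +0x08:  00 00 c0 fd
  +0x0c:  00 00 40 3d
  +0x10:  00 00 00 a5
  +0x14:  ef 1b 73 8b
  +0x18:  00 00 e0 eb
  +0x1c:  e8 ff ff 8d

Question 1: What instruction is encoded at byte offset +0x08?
ldr r3, r2

[08] 00 00 c0 fd → 0xfdc00000
  top 7b → 0x7e → ldr [RR]
  rd: (w>>23)&0x3=0x3 → r3
  rs: (w>>21)&0x3=0x2 → r2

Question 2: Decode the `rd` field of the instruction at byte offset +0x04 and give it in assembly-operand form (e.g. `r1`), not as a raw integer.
@+04  little-endian(00 00 c0 eb) = 0xebc00000
  top 7b → 0x75 → lsl [RR]
  rd: (w>>23)&0x3=0x3 → r3
  rs: (w>>21)&0x3=0x2 → r2

r3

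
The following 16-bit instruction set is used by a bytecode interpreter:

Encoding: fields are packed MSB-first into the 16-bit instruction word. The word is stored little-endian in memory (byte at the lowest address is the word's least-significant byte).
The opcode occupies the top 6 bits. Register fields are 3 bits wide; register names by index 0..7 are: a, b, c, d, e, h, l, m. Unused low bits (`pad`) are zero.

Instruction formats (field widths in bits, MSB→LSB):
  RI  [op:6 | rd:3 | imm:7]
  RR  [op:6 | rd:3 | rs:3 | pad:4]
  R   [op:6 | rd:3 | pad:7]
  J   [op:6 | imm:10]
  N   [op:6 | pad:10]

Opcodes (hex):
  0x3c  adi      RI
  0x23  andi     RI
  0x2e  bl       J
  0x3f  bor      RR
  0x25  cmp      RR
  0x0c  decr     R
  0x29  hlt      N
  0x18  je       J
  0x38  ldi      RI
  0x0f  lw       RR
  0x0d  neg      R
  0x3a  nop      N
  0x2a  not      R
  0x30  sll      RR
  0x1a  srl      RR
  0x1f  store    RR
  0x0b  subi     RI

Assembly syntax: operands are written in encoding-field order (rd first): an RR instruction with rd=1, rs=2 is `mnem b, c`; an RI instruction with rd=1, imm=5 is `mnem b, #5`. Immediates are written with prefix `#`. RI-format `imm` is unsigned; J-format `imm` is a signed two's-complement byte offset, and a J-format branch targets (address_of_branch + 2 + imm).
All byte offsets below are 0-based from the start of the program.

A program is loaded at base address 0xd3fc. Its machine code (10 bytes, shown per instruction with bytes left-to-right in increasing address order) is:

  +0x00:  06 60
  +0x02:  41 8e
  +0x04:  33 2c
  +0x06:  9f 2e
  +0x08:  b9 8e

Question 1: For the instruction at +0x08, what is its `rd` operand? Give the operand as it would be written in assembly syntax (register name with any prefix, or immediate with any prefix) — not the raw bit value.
+0x08: b9 8e ⇒ word 0x8eb9 (little)
  opcode bits[15:10]=0x23: andi/RI
  rd: (w>>7)&0x7=0x5 → h
  imm: (w>>0)&0x7f=0x39 → #57

h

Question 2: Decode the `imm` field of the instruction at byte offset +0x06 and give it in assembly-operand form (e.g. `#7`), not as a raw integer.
off 0x06: read 9f 2e as little → 0x2e9f
  opcode bits[15:10]=0xb: subi/RI
  rd@[9:7]=0x5 ⇒ h
  imm@[6:0]=0x1f ⇒ #31

#31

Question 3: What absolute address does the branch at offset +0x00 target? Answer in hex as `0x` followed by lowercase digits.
+0x00: 06 60 ⇒ word 0x6006 (little)
  op=0x6006>>10=0x18 ⇒ je (J)
  imm: (w>>0)&0x3ff=0x6 → #6
  target = base 0xd3fc + off 0x00 + 2 + imm 6 = 0xd404

0xd404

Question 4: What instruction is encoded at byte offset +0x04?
+0x04: 33 2c ⇒ word 0x2c33 (little)
  top 6b → 0xb → subi [RI]
  [9:7] rd=0 = a
  [6:0] imm=51 = #51

subi a, #51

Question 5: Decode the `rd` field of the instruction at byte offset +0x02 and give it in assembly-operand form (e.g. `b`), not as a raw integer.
e

+0x02: 41 8e ⇒ word 0x8e41 (little)
  op=0x8e41>>10=0x23 ⇒ andi (RI)
  rd@[9:7]=0x4 ⇒ e
  imm@[6:0]=0x41 ⇒ #65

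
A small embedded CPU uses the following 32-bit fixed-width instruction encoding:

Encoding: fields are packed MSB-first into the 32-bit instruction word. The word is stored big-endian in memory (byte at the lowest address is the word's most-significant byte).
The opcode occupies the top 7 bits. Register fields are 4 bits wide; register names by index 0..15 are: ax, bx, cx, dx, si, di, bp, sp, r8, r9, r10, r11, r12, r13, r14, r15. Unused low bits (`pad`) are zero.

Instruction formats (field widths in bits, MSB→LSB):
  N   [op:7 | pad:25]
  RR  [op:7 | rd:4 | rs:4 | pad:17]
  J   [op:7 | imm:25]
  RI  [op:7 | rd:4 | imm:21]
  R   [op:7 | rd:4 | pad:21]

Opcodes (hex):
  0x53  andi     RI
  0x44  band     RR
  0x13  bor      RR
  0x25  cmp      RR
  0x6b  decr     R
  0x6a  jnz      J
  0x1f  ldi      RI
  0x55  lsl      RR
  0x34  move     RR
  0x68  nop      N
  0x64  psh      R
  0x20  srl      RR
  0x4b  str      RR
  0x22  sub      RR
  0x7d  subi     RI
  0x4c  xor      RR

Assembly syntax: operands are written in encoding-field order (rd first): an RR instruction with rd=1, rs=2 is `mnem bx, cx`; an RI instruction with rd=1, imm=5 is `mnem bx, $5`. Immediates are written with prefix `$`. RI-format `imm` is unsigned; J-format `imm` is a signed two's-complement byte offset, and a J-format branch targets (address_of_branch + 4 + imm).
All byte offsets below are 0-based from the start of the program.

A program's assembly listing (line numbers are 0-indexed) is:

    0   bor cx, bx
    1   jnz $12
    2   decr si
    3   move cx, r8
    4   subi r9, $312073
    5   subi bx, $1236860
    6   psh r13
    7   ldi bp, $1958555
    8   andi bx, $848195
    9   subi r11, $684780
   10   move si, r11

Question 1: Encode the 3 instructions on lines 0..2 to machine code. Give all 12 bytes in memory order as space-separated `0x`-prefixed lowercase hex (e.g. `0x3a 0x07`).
0x26 0x42 0x00 0x00 0xd4 0x00 0x00 0x0c 0xd6 0x80 0x00 0x00

line 0 (bor): pack op=0x13:7|rd=2:4|rs=1:4|pad=0:17 = 0x26420000; big→ 26 42 00 00
line 1 (jnz): pack op=0x6a:7|imm=12:25 = 0xd400000c; big→ d4 00 00 0c
line 2 (decr): pack op=0x6b:7|rd=4:4|pad=0:21 = 0xd6800000; big→ d6 80 00 00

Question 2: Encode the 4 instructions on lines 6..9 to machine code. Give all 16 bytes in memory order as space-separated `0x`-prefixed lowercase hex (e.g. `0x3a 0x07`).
0xc9 0xa0 0x00 0x00 0x3e 0xdd 0xe2 0x9b 0xa6 0x2c 0xf1 0x43 0xfb 0x6a 0x72 0xec

6. psh fields op=0x64:7|rd=13:4|pad=0:21 → word c9a00000h → c9 a0 00 00
7. ldi fields op=0x1f:7|rd=6:4|imm=1958555:21 → word 3edde29bh → 3e dd e2 9b
8. andi fields op=0x53:7|rd=1:4|imm=848195:21 → word a62cf143h → a6 2c f1 43
9. subi fields op=0x7d:7|rd=11:4|imm=684780:21 → word fb6a72ech → fb 6a 72 ec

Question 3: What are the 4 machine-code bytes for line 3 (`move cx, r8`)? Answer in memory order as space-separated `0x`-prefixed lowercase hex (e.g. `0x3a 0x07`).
L3: move op=0x34:7|rd=2:4|rs=8:4|pad=0:17 ⇒ 0x68500000 ⇒ big 68 50 00 00

0x68 0x50 0x00 0x00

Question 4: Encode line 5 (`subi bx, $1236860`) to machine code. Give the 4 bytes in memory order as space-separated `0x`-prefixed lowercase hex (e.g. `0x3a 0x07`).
0xfa 0x32 0xdf 0x7c

5. subi fields op=0x7d:7|rd=1:4|imm=1236860:21 → word fa32df7ch → fa 32 df 7c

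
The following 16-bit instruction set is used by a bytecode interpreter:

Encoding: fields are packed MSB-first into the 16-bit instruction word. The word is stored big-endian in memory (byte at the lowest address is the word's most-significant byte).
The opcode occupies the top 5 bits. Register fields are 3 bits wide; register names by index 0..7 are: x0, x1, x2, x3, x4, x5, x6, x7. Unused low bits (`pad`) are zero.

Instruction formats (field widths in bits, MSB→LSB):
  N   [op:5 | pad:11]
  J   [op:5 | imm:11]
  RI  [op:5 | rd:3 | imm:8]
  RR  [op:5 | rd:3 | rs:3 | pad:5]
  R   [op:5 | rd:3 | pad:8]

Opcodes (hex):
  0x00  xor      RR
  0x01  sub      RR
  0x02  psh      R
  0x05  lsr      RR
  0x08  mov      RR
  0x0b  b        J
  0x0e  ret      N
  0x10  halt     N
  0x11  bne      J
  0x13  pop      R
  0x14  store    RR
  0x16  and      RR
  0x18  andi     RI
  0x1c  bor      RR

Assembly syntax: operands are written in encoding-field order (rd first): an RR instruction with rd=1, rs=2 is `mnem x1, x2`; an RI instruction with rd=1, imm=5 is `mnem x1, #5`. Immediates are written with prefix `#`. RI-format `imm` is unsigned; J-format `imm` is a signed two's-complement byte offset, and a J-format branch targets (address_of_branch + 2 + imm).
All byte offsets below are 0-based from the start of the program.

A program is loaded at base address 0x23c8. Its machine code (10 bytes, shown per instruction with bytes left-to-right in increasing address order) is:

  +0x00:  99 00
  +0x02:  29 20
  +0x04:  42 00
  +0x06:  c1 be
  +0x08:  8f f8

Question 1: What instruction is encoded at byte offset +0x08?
+0x08: 8f f8 ⇒ word 0x8ff8 (big)
  op=0x8ff8>>11=0x11 ⇒ bne (J)
  imm@[10:0]=0x7f8 (s11→-8) ⇒ #-8

bne #-8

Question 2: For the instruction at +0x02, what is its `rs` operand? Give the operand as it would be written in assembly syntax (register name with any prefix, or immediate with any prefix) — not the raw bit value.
+0x02: 29 20 ⇒ word 0x2920 (big)
  op=0x2920>>11=0x5 ⇒ lsr (RR)
  rd@[10:8]=0x1 ⇒ x1
  rs@[7:5]=0x1 ⇒ x1

x1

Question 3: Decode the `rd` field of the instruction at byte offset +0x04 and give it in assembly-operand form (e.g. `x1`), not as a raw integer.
off 0x04: read 42 00 as big → 0x4200
  top 5b → 0x8 → mov [RR]
  [10:8] rd=2 = x2
  [7:5] rs=0 = x0

x2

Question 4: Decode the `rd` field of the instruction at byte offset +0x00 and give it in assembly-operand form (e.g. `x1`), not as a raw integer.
[00] 99 00 → 0x9900
  top 5b → 0x13 → pop [R]
  rd: (w>>8)&0x7=0x1 → x1

x1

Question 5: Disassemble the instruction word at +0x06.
andi x1, #190

@+06  big-endian(c1 be) = 0xc1be
  op=0xc1be>>11=0x18 ⇒ andi (RI)
  [10:8] rd=1 = x1
  [7:0] imm=190 = #190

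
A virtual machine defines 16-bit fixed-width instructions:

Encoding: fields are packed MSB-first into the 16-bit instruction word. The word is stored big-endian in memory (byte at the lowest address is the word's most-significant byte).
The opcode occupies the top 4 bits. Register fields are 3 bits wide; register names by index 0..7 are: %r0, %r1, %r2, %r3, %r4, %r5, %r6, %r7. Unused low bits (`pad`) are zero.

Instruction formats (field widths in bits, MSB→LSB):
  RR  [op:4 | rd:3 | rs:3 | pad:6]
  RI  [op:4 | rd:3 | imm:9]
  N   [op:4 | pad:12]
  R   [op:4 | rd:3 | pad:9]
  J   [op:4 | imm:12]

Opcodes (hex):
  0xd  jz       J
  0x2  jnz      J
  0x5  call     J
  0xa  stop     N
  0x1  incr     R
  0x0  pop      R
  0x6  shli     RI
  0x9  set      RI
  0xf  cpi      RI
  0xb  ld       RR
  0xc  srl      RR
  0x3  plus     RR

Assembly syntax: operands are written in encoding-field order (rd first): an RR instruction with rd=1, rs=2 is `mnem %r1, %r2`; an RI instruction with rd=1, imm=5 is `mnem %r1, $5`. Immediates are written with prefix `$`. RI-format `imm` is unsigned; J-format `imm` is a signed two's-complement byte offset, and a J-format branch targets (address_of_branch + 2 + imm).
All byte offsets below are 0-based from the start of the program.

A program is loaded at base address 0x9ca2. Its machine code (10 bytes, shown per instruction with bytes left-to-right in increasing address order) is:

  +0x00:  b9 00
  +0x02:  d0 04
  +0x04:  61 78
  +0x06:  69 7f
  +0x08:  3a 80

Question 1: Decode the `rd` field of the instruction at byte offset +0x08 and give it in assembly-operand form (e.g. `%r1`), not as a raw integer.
%r5

[08] 3a 80 → 0x3a80
  top 4b → 0x3 → plus [RR]
  [11:9] rd=5 = %r5
  [8:6] rs=2 = %r2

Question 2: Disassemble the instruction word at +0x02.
+0x02: d0 04 ⇒ word 0xd004 (big)
  op=0xd004>>12=0xd ⇒ jz (J)
  imm: (w>>0)&0xfff=0x4 → $4

jz $4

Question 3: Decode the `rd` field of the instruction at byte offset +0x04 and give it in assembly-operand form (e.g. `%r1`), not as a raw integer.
@+04  big-endian(61 78) = 0x6178
  opcode bits[15:12]=0x6: shli/RI
  rd: (w>>9)&0x7=0x0 → %r0
  imm: (w>>0)&0x1ff=0x178 → $376

%r0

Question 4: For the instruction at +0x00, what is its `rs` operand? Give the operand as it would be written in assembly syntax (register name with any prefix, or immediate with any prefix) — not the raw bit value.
%r4

@+00  big-endian(b9 00) = 0xb900
  top 4b → 0xb → ld [RR]
  rd: (w>>9)&0x7=0x4 → %r4
  rs: (w>>6)&0x7=0x4 → %r4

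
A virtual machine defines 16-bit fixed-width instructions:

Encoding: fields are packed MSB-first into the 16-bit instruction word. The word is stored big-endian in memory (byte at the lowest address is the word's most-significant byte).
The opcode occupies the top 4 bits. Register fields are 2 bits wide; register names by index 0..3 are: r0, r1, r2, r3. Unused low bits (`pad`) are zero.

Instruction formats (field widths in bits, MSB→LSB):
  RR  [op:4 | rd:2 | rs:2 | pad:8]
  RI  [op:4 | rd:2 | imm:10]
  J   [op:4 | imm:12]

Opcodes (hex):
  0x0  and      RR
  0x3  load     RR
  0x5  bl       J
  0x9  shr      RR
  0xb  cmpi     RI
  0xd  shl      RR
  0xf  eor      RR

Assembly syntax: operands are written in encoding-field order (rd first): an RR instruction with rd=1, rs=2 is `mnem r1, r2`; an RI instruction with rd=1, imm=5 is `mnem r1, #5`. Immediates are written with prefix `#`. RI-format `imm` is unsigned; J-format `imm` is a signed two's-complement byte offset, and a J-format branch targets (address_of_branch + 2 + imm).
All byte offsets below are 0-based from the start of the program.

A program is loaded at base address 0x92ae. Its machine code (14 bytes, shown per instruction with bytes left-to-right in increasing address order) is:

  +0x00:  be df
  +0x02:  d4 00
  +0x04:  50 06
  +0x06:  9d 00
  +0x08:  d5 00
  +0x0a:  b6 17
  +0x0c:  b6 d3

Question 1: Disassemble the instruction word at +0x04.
bl #6

[04] 50 06 → 0x5006
  opcode bits[15:12]=0x5: bl/J
  [11:0] imm=6 = #6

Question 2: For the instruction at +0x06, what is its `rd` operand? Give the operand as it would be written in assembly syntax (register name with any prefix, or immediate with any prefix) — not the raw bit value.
@+06  big-endian(9d 00) = 0x9d00
  top 4b → 0x9 → shr [RR]
  [11:10] rd=3 = r3
  [9:8] rs=1 = r1

r3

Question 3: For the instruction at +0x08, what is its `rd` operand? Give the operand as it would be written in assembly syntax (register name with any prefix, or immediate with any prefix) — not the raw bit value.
r1

[08] d5 00 → 0xd500
  op=0xd500>>12=0xd ⇒ shl (RR)
  rd: (w>>10)&0x3=0x1 → r1
  rs: (w>>8)&0x3=0x1 → r1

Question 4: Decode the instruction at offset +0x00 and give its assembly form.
cmpi r3, #735

[00] be df → 0xbedf
  opcode bits[15:12]=0xb: cmpi/RI
  rd@[11:10]=0x3 ⇒ r3
  imm@[9:0]=0x2df ⇒ #735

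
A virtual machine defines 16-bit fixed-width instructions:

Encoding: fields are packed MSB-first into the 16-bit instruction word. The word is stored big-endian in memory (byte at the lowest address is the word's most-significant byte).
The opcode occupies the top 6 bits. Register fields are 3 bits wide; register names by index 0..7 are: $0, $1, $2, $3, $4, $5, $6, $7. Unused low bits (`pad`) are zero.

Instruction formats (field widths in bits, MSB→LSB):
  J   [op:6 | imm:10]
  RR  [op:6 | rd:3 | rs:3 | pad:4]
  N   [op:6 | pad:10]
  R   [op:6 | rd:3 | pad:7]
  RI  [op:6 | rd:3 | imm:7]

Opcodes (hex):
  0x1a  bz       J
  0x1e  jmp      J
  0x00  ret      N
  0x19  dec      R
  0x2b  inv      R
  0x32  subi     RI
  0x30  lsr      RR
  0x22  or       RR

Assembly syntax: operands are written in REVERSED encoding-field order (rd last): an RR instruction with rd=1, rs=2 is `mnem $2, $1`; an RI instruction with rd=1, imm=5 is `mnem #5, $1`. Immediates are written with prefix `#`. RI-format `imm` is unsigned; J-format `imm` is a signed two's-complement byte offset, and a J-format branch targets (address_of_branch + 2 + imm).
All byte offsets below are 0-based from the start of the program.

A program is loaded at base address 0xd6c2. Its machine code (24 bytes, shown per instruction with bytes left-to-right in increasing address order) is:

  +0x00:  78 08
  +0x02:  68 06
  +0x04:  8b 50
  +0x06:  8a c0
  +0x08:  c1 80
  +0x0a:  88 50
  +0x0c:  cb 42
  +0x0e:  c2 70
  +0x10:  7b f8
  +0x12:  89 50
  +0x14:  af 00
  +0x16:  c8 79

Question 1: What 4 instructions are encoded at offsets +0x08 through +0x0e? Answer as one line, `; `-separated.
lsr $0, $3; or $5, $0; subi #66, $6; lsr $7, $4

[08] c1 80 → 0xc180
  top 6b → 0x30 → lsr [RR]
  [9:7] rd=3 = $3
  [6:4] rs=0 = $0
[0a] 88 50 → 0x8850
  top 6b → 0x22 → or [RR]
  [9:7] rd=0 = $0
  [6:4] rs=5 = $5
[0c] cb 42 → 0xcb42
  top 6b → 0x32 → subi [RI]
  [9:7] rd=6 = $6
  [6:0] imm=66 = #66
[0e] c2 70 → 0xc270
  top 6b → 0x30 → lsr [RR]
  [9:7] rd=4 = $4
  [6:4] rs=7 = $7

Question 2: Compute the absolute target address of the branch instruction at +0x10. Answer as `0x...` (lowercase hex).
0xd6cc

+0x10: 7b f8 ⇒ word 0x7bf8 (big)
  op=0x7bf8>>10=0x1e ⇒ jmp (J)
  imm@[9:0]=0x3f8 (s10→-8) ⇒ #-8
  target = base 0xd6c2 + off 0x10 + 2 + imm -8 = 0xd6cc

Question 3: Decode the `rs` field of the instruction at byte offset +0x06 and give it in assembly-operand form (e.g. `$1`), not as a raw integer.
[06] 8a c0 → 0x8ac0
  opcode bits[15:10]=0x22: or/RR
  [9:7] rd=5 = $5
  [6:4] rs=4 = $4

$4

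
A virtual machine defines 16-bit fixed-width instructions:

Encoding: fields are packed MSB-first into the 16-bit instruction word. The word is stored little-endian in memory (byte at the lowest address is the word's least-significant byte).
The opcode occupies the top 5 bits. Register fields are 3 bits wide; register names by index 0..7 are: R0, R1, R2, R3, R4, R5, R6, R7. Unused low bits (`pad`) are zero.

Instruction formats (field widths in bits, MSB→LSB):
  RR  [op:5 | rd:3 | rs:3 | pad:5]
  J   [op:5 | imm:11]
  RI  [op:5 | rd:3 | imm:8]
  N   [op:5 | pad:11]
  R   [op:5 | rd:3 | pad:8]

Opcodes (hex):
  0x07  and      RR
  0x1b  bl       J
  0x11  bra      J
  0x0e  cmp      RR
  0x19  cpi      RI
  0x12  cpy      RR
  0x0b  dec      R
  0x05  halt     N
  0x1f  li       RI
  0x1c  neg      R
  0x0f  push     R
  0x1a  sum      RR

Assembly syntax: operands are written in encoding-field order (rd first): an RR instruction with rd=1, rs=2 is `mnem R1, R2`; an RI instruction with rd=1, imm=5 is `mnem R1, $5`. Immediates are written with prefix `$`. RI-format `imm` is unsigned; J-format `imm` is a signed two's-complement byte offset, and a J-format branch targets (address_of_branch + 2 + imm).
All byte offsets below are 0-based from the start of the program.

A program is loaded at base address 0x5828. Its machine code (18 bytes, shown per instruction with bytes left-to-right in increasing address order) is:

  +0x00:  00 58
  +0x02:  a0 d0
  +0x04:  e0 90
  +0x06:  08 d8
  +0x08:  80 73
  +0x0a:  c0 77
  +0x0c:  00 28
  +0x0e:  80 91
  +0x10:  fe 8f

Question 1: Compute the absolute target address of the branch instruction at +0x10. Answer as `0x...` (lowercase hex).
0x5838

@+10  little-endian(fe 8f) = 0x8ffe
  top 5b → 0x11 → bra [J]
  [10:0] imm=2046 (s11→-2) = $-2
  target = base 0x5828 + off 0x10 + 2 + imm -2 = 0x5838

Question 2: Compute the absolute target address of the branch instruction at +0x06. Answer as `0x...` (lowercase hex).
+0x06: 08 d8 ⇒ word 0xd808 (little)
  opcode bits[15:11]=0x1b: bl/J
  [10:0] imm=8 = $8
  target = base 0x5828 + off 0x06 + 2 + imm 8 = 0x5838

0x5838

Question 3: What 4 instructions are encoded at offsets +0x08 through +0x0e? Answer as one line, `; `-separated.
cmp R3, R4; cmp R7, R6; halt; cpy R1, R4

@+08  little-endian(80 73) = 0x7380
  opcode bits[15:11]=0xe: cmp/RR
  [10:8] rd=3 = R3
  [7:5] rs=4 = R4
@+0a  little-endian(c0 77) = 0x77c0
  opcode bits[15:11]=0xe: cmp/RR
  [10:8] rd=7 = R7
  [7:5] rs=6 = R6
@+0c  little-endian(00 28) = 0x2800
  opcode bits[15:11]=0x5: halt/N
@+0e  little-endian(80 91) = 0x9180
  opcode bits[15:11]=0x12: cpy/RR
  [10:8] rd=1 = R1
  [7:5] rs=4 = R4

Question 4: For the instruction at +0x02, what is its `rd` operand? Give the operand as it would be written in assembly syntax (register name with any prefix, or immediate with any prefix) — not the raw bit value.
R0

@+02  little-endian(a0 d0) = 0xd0a0
  opcode bits[15:11]=0x1a: sum/RR
  [10:8] rd=0 = R0
  [7:5] rs=5 = R5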